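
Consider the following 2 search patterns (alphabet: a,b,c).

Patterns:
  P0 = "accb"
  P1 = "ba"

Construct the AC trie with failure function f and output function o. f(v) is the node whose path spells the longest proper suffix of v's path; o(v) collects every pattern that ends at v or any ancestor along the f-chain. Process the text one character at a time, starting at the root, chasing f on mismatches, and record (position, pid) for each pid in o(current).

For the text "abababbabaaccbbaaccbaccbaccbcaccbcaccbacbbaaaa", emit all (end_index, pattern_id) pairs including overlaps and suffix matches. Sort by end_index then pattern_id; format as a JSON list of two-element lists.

Construct AC machine:
Trie (insert patterns):
  n0 'ε': a→1 b→5
  n1 'a': c→2
  n2 'ac': c→3
  n3 'acc': b→4
  n4 'accb': ·  [P0 ends]
  n5 'b': a→6
  n6 'ba': ·  [P1 ends]

Failure links (BFS by depth):
  fail(1) 'a': from fail(0)=0 chase 'a': 0 ⇒ 0;  out=∅∪out(0)=∅
  fail(5) 'b': from fail(0)=0 chase 'b': 0 ⇒ 0;  out=∅∪out(0)=∅
  fail(2) 'ac': from fail(1)=0 chase 'c': 0 ⇒ 0;  out=∅∪out(0)=∅
  fail(6) 'ba': from fail(5)=0 chase 'a': 0 ⇒ 1;  out={1}∪out(1)={1}
  fail(3) 'acc': from fail(2)=0 chase 'c': 0 ⇒ 0;  out=∅∪out(0)=∅
  fail(4) 'accb': from fail(3)=0 chase 'b': 0 ⇒ 5;  out={0}∪out(5)={0}

Run:
i=0 'a': node 0→1
i=1 'b': node 1→5 (via fail)
i=2 'a': node 5→6  ** P1@[1:2]
i=3 'b': node 6→5 (via fail)
i=4 'a': node 5→6  ** P1@[3:4]
i=5 'b': node 6→5 (via fail)
i=6 'b': node 5→5 (via fail)
i=7 'a': node 5→6  ** P1@[6:7]
i=8 'b': node 6→5 (via fail)
i=9 'a': node 5→6  ** P1@[8:9]
i=10 'a': node 6→1 (via fail)
i=11 'c': node 1→2
i=12 'c': node 2→3
i=13 'b': node 3→4  ** P0@[10:13]
i=14 'b': node 4→5 (via fail)
i=15 'a': node 5→6  ** P1@[14:15]
i=16 'a': node 6→1 (via fail)
i=17 'c': node 1→2
i=18 'c': node 2→3
i=19 'b': node 3→4  ** P0@[16:19]
i=20 'a': node 4→6 (via fail)  ** P1@[19:20]
i=21 'c': node 6→2 (via fail)
i=22 'c': node 2→3
i=23 'b': node 3→4  ** P0@[20:23]
i=24 'a': node 4→6 (via fail)  ** P1@[23:24]
i=25 'c': node 6→2 (via fail)
i=26 'c': node 2→3
i=27 'b': node 3→4  ** P0@[24:27]
i=28 'c': node 4→0 (via fail)
i=29 'a': node 0→1
i=30 'c': node 1→2
i=31 'c': node 2→3
i=32 'b': node 3→4  ** P0@[29:32]
i=33 'c': node 4→0 (via fail)
i=34 'a': node 0→1
i=35 'c': node 1→2
i=36 'c': node 2→3
i=37 'b': node 3→4  ** P0@[34:37]
i=38 'a': node 4→6 (via fail)  ** P1@[37:38]
i=39 'c': node 6→2 (via fail)
i=40 'b': node 2→5 (via fail)
i=41 'b': node 5→5 (via fail)
i=42 'a': node 5→6  ** P1@[41:42]
i=43 'a': node 6→1 (via fail)
i=44 'a': node 1→1 (via fail)
i=45 'a': node 1→1 (via fail)

Result: [[2,1],[4,1],[7,1],[9,1],[13,0],[15,1],[19,0],[20,1],[23,0],[24,1],[27,0],[32,0],[37,0],[38,1],[42,1]]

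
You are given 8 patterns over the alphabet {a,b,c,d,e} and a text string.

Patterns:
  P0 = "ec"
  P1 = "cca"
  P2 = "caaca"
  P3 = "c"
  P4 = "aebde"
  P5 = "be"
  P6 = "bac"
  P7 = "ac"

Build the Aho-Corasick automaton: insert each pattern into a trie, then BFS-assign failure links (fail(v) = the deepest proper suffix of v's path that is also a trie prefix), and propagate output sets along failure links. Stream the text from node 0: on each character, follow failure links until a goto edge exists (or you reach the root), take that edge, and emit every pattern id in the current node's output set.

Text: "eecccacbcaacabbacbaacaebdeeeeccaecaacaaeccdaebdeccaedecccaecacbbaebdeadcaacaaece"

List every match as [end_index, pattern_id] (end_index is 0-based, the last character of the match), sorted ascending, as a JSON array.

Build:
Trie nodes:
  n0 'ε': a→10 b→15 c→3 e→1
  n1 'e': c→2
  n2 'ec': ·  [P0 ends]
  n3 'c': a→6 c→4  [P3 ends]
  n4 'cc': a→5
  n5 'cca': ·  [P1 ends]
  n6 'ca': a→7
  n7 'caa': c→8
  n8 'caac': a→9
  n9 'caaca': ·  [P2 ends]
  n10 'a': c→19 e→11
  n11 'ae': b→12
  n12 'aeb': d→13
  n13 'aebd': e→14
  n14 'aebde': ·  [P4 ends]
  n15 'b': a→17 e→16
  n16 'be': ·  [P5 ends]
  n17 'ba': c→18
  n18 'bac': ·  [P6 ends]
  n19 'ac': ·  [P7 ends]

Failure links (BFS by depth):
  n1('e'): parent n0 fail=0; on 'e' 0 → fail=0;  out ∅∪∅=∅
  n3('c'): parent n0 fail=0; on 'c' 0 → fail=0;  out {3}∪∅={3}
  n10('a'): parent n0 fail=0; on 'a' 0 → fail=0;  out ∅∪∅=∅
  n15('b'): parent n0 fail=0; on 'b' 0 → fail=0;  out ∅∪∅=∅
  n2('ec'): parent n1 fail=0; on 'c' 0 → fail=3;  out {0}∪{3}={0,3}
  n4('cc'): parent n3 fail=0; on 'c' 0 → fail=3;  out ∅∪{3}={3}
  n6('ca'): parent n3 fail=0; on 'a' 0 → fail=10;  out ∅∪∅=∅
  n11('ae'): parent n10 fail=0; on 'e' 0 → fail=1;  out ∅∪∅=∅
  n16('be'): parent n15 fail=0; on 'e' 0 → fail=1;  out {5}∪∅={5}
  n17('ba'): parent n15 fail=0; on 'a' 0 → fail=10;  out ∅∪∅=∅
  n19('ac'): parent n10 fail=0; on 'c' 0 → fail=3;  out {7}∪{3}={3,7}
  n5('cca'): parent n4 fail=3; on 'a' 3 → fail=6;  out {1}∪∅={1}
  n7('caa'): parent n6 fail=10; on 'a' 10→0 → fail=10;  out ∅∪∅=∅
  n12('aeb'): parent n11 fail=1; on 'b' 1→0 → fail=15;  out ∅∪∅=∅
  n18('bac'): parent n17 fail=10; on 'c' 10 → fail=19;  out {6}∪{3,7}={3,6,7}
  n8('caac'): parent n7 fail=10; on 'c' 10 → fail=19;  out ∅∪{3,7}={3,7}
  n13('aebd'): parent n12 fail=15; on 'd' 15→0 → fail=0;  out ∅∪∅=∅
  n9('caaca'): parent n8 fail=19; on 'a' 19→3 → fail=6;  out {2}∪∅={2}
  n14('aebde'): parent n13 fail=0; on 'e' 0 → fail=1;  out {4}∪∅={4}

Run:
i=0 'e': node 0→1
i=1 'e': node 1→1 (fail-walked)
i=2 'c': node 1→2  ** P0@[1:2],P3@[2:2]
i=3 'c': node 2→4 (fail-walked)  ** P3@[3:3]
i=4 'c': node 4→4 (fail-walked)  ** P3@[4:4]
i=5 'a': node 4→5  ** P1@[3:5]
i=6 'c': node 5→19 (fail-walked)  ** P3@[6:6],P7@[5:6]
i=7 'b': node 19→15 (fail-walked)
i=8 'c': node 15→3 (fail-walked)  ** P3@[8:8]
i=9 'a': node 3→6
i=10 'a': node 6→7
i=11 'c': node 7→8  ** P3@[11:11],P7@[10:11]
i=12 'a': node 8→9  ** P2@[8:12]
i=13 'b': node 9→15 (fail-walked)
i=14 'b': node 15→15 (fail-walked)
i=15 'a': node 15→17
i=16 'c': node 17→18  ** P3@[16:16],P6@[14:16],P7@[15:16]
i=17 'b': node 18→15 (fail-walked)
i=18 'a': node 15→17
i=19 'a': node 17→10 (fail-walked)
i=20 'c': node 10→19  ** P3@[20:20],P7@[19:20]
i=21 'a': node 19→6 (fail-walked)
i=22 'e': node 6→11 (fail-walked)
i=23 'b': node 11→12
i=24 'd': node 12→13
i=25 'e': node 13→14  ** P4@[21:25]
i=26 'e': node 14→1 (fail-walked)
i=27 'e': node 1→1 (fail-walked)
i=28 'e': node 1→1 (fail-walked)
i=29 'c': node 1→2  ** P0@[28:29],P3@[29:29]
i=30 'c': node 2→4 (fail-walked)  ** P3@[30:30]
i=31 'a': node 4→5  ** P1@[29:31]
i=32 'e': node 5→11 (fail-walked)
i=33 'c': node 11→2 (fail-walked)  ** P0@[32:33],P3@[33:33]
i=34 'a': node 2→6 (fail-walked)
i=35 'a': node 6→7
i=36 'c': node 7→8  ** P3@[36:36],P7@[35:36]
i=37 'a': node 8→9  ** P2@[33:37]
i=38 'a': node 9→7 (fail-walked)
i=39 'e': node 7→11 (fail-walked)
i=40 'c': node 11→2 (fail-walked)  ** P0@[39:40],P3@[40:40]
i=41 'c': node 2→4 (fail-walked)  ** P3@[41:41]
i=42 'd': node 4→0 (fail-walked)
i=43 'a': node 0→10
i=44 'e': node 10→11
i=45 'b': node 11→12
i=46 'd': node 12→13
i=47 'e': node 13→14  ** P4@[43:47]
i=48 'c': node 14→2 (fail-walked)  ** P0@[47:48],P3@[48:48]
i=49 'c': node 2→4 (fail-walked)  ** P3@[49:49]
i=50 'a': node 4→5  ** P1@[48:50]
i=51 'e': node 5→11 (fail-walked)
i=52 'd': node 11→0 (fail-walked)
i=53 'e': node 0→1
i=54 'c': node 1→2  ** P0@[53:54],P3@[54:54]
i=55 'c': node 2→4 (fail-walked)  ** P3@[55:55]
i=56 'c': node 4→4 (fail-walked)  ** P3@[56:56]
i=57 'a': node 4→5  ** P1@[55:57]
i=58 'e': node 5→11 (fail-walked)
i=59 'c': node 11→2 (fail-walked)  ** P0@[58:59],P3@[59:59]
i=60 'a': node 2→6 (fail-walked)
i=61 'c': node 6→19 (fail-walked)  ** P3@[61:61],P7@[60:61]
i=62 'b': node 19→15 (fail-walked)
i=63 'b': node 15→15 (fail-walked)
i=64 'a': node 15→17
i=65 'e': node 17→11 (fail-walked)
i=66 'b': node 11→12
i=67 'd': node 12→13
i=68 'e': node 13→14  ** P4@[64:68]
i=69 'a': node 14→10 (fail-walked)
i=70 'd': node 10→0 (fail-walked)
i=71 'c': node 0→3  ** P3@[71:71]
i=72 'a': node 3→6
i=73 'a': node 6→7
i=74 'c': node 7→8  ** P3@[74:74],P7@[73:74]
i=75 'a': node 8→9  ** P2@[71:75]
i=76 'a': node 9→7 (fail-walked)
i=77 'e': node 7→11 (fail-walked)
i=78 'c': node 11→2 (fail-walked)  ** P0@[77:78],P3@[78:78]
i=79 'e': node 2→1 (fail-walked)

All matches (sorted): [[2,0],[2,3],[3,3],[4,3],[5,1],[6,3],[6,7],[8,3],[11,3],[11,7],[12,2],[16,3],[16,6],[16,7],[20,3],[20,7],[25,4],[29,0],[29,3],[30,3],[31,1],[33,0],[33,3],[36,3],[36,7],[37,2],[40,0],[40,3],[41,3],[47,4],[48,0],[48,3],[49,3],[50,1],[54,0],[54,3],[55,3],[56,3],[57,1],[59,0],[59,3],[61,3],[61,7],[68,4],[71,3],[74,3],[74,7],[75,2],[78,0],[78,3]]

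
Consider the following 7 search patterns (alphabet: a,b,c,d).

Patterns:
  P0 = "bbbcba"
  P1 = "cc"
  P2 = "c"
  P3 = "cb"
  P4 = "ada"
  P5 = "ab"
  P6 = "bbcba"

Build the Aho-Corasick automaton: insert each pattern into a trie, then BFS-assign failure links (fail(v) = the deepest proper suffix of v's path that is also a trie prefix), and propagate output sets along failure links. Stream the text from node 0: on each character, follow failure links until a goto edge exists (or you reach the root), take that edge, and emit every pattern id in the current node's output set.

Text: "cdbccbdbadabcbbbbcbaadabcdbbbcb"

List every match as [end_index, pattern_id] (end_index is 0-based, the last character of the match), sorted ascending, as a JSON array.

Build automaton:
Trie nodes:
  n0 'ε': a→10 b→1 c→7
  n1 'b': b→2
  n2 'bb': b→3 c→14
  n3 'bbb': c→4
  n4 'bbbc': b→5
  n5 'bbbcb': a→6
  n6 'bbbcba': ·  ←P0
  n7 'c': b→9 c→8  ←P2
  n8 'cc': ·  ←P1
  n9 'cb': ·  ←P3
  n10 'a': b→13 d→11
  n11 'ad': a→12
  n12 'ada': ·  ←P4
  n13 'ab': ·  ←P5
  n14 'bbc': b→15
  n15 'bbcb': a→16
  n16 'bbcba': ·  ←P6

Failure links (BFS by depth):
  n1('b'): parent n0 fail=0; on 'b' 0 → fail=0;  out ∅∪∅=∅
  n7('c'): parent n0 fail=0; on 'c' 0 → fail=0;  out {2}∪∅={2}
  n10('a'): parent n0 fail=0; on 'a' 0 → fail=0;  out ∅∪∅=∅
  n2('bb'): parent n1 fail=0; on 'b' 0 → fail=1;  out ∅∪∅=∅
  n8('cc'): parent n7 fail=0; on 'c' 0 → fail=7;  out {1}∪{2}={1,2}
  n9('cb'): parent n7 fail=0; on 'b' 0 → fail=1;  out {3}∪∅={3}
  n11('ad'): parent n10 fail=0; on 'd' 0 → fail=0;  out ∅∪∅=∅
  n13('ab'): parent n10 fail=0; on 'b' 0 → fail=1;  out {5}∪∅={5}
  n3('bbb'): parent n2 fail=1; on 'b' 1 → fail=2;  out ∅∪∅=∅
  n12('ada'): parent n11 fail=0; on 'a' 0 → fail=10;  out {4}∪∅={4}
  n14('bbc'): parent n2 fail=1; on 'c' 1→0 → fail=7;  out ∅∪{2}={2}
  n4('bbbc'): parent n3 fail=2; on 'c' 2 → fail=14;  out ∅∪{2}={2}
  n15('bbcb'): parent n14 fail=7; on 'b' 7 → fail=9;  out ∅∪{3}={3}
  n5('bbbcb'): parent n4 fail=14; on 'b' 14 → fail=15;  out ∅∪{3}={3}
  n16('bbcba'): parent n15 fail=9; on 'a' 9→1→0 → fail=10;  out {6}∪∅={6}
  n6('bbbcba'): parent n5 fail=15; on 'a' 15 → fail=16;  out {0}∪{6}={0,6}

Text stream:
pos 0 'c': at 7  ** P2@[0:0]
pos 1 'd': at 0 (via fail)
pos 2 'b': at 1
pos 3 'c': at 7 (via fail)  ** P2@[3:3]
pos 4 'c': at 8  ** P1@[3:4],P2@[4:4]
pos 5 'b': at 9 (via fail)  ** P3@[4:5]
pos 6 'd': at 0 (via fail)
pos 7 'b': at 1
pos 8 'a': at 10 (via fail)
pos 9 'd': at 11
pos 10 'a': at 12  ** P4@[8:10]
pos 11 'b': at 13 (via fail)  ** P5@[10:11]
pos 12 'c': at 7 (via fail)  ** P2@[12:12]
pos 13 'b': at 9  ** P3@[12:13]
pos 14 'b': at 2 (via fail)
pos 15 'b': at 3
pos 16 'b': at 3 (via fail)
pos 17 'c': at 4  ** P2@[17:17]
pos 18 'b': at 5  ** P3@[17:18]
pos 19 'a': at 6  ** P0@[14:19],P6@[15:19]
pos 20 'a': at 10 (via fail)
pos 21 'd': at 11
pos 22 'a': at 12  ** P4@[20:22]
pos 23 'b': at 13 (via fail)  ** P5@[22:23]
pos 24 'c': at 7 (via fail)  ** P2@[24:24]
pos 25 'd': at 0 (via fail)
pos 26 'b': at 1
pos 27 'b': at 2
pos 28 'b': at 3
pos 29 'c': at 4  ** P2@[29:29]
pos 30 'b': at 5  ** P3@[29:30]

All matches (sorted): [[0,2],[3,2],[4,1],[4,2],[5,3],[10,4],[11,5],[12,2],[13,3],[17,2],[18,3],[19,0],[19,6],[22,4],[23,5],[24,2],[29,2],[30,3]]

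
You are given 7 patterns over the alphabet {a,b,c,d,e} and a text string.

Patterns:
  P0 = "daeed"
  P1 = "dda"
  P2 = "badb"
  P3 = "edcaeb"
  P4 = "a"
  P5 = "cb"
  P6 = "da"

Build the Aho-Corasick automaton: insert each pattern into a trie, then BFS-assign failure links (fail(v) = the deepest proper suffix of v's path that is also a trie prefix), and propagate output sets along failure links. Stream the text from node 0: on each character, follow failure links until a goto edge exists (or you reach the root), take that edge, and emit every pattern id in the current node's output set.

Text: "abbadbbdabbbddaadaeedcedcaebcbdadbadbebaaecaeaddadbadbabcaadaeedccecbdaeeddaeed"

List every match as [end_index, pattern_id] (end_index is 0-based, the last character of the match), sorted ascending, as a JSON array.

Construct AC machine:
Trie (insert patterns):
  n0 'ε': a→18 b→8 c→19 d→1 e→12
  n1 'd': a→2 d→6
  n2 'da': e→3  ←P6
  n3 'dae': e→4
  n4 'daee': d→5
  n5 'daeed': ·  ←P0
  n6 'dd': a→7
  n7 'dda': ·  ←P1
  n8 'b': a→9
  n9 'ba': d→10
  n10 'bad': b→11
  n11 'badb': ·  ←P2
  n12 'e': d→13
  n13 'ed': c→14
  n14 'edc': a→15
  n15 'edca': e→16
  n16 'edcae': b→17
  n17 'edcaeb': ·  ←P3
  n18 'a': ·  ←P4
  n19 'c': b→20
  n20 'cb': ·  ←P5

Failure links (BFS by depth):
  fail(1) 'd': from fail(0)=0 chase 'd': 0 ⇒ 0;  out=∅∪out(0)=∅
  fail(8) 'b': from fail(0)=0 chase 'b': 0 ⇒ 0;  out=∅∪out(0)=∅
  fail(12) 'e': from fail(0)=0 chase 'e': 0 ⇒ 0;  out=∅∪out(0)=∅
  fail(18) 'a': from fail(0)=0 chase 'a': 0 ⇒ 0;  out={4}∪out(0)={4}
  fail(19) 'c': from fail(0)=0 chase 'c': 0 ⇒ 0;  out=∅∪out(0)=∅
  fail(2) 'da': from fail(1)=0 chase 'a': 0 ⇒ 18;  out={6}∪out(18)={4,6}
  fail(6) 'dd': from fail(1)=0 chase 'd': 0 ⇒ 1;  out=∅∪out(1)=∅
  fail(9) 'ba': from fail(8)=0 chase 'a': 0 ⇒ 18;  out=∅∪out(18)={4}
  fail(13) 'ed': from fail(12)=0 chase 'd': 0 ⇒ 1;  out=∅∪out(1)=∅
  fail(20) 'cb': from fail(19)=0 chase 'b': 0 ⇒ 8;  out={5}∪out(8)={5}
  fail(3) 'dae': from fail(2)=18 chase 'e': 18→0 ⇒ 12;  out=∅∪out(12)=∅
  fail(7) 'dda': from fail(6)=1 chase 'a': 1 ⇒ 2;  out={1}∪out(2)={1,4,6}
  fail(10) 'bad': from fail(9)=18 chase 'd': 18→0 ⇒ 1;  out=∅∪out(1)=∅
  fail(14) 'edc': from fail(13)=1 chase 'c': 1→0 ⇒ 19;  out=∅∪out(19)=∅
  fail(4) 'daee': from fail(3)=12 chase 'e': 12→0 ⇒ 12;  out=∅∪out(12)=∅
  fail(11) 'badb': from fail(10)=1 chase 'b': 1→0 ⇒ 8;  out={2}∪out(8)={2}
  fail(15) 'edca': from fail(14)=19 chase 'a': 19→0 ⇒ 18;  out=∅∪out(18)={4}
  fail(5) 'daeed': from fail(4)=12 chase 'd': 12 ⇒ 13;  out={0}∪out(13)={0}
  fail(16) 'edcae': from fail(15)=18 chase 'e': 18→0 ⇒ 12;  out=∅∪out(12)=∅
  fail(17) 'edcaeb': from fail(16)=12 chase 'b': 12→0 ⇒ 8;  out={3}∪out(8)={3}

Scan:
[0] read 'a'  n0⇒n18  ** P4@[0:0]
[1] read 'b'  n18⇒n8 (via fail)
[2] read 'b'  n8⇒n8 (via fail)
[3] read 'a'  n8⇒n9  ** P4@[3:3]
[4] read 'd'  n9⇒n10
[5] read 'b'  n10⇒n11  ** P2@[2:5]
[6] read 'b'  n11⇒n8 (via fail)
[7] read 'd'  n8⇒n1 (via fail)
[8] read 'a'  n1⇒n2  ** P4@[8:8],P6@[7:8]
[9] read 'b'  n2⇒n8 (via fail)
[10] read 'b'  n8⇒n8 (via fail)
[11] read 'b'  n8⇒n8 (via fail)
[12] read 'd'  n8⇒n1 (via fail)
[13] read 'd'  n1⇒n6
[14] read 'a'  n6⇒n7  ** P1@[12:14],P4@[14:14],P6@[13:14]
[15] read 'a'  n7⇒n18 (via fail)  ** P4@[15:15]
[16] read 'd'  n18⇒n1 (via fail)
[17] read 'a'  n1⇒n2  ** P4@[17:17],P6@[16:17]
[18] read 'e'  n2⇒n3
[19] read 'e'  n3⇒n4
[20] read 'd'  n4⇒n5  ** P0@[16:20]
[21] read 'c'  n5⇒n14 (via fail)
[22] read 'e'  n14⇒n12 (via fail)
[23] read 'd'  n12⇒n13
[24] read 'c'  n13⇒n14
[25] read 'a'  n14⇒n15  ** P4@[25:25]
[26] read 'e'  n15⇒n16
[27] read 'b'  n16⇒n17  ** P3@[22:27]
[28] read 'c'  n17⇒n19 (via fail)
[29] read 'b'  n19⇒n20  ** P5@[28:29]
[30] read 'd'  n20⇒n1 (via fail)
[31] read 'a'  n1⇒n2  ** P4@[31:31],P6@[30:31]
[32] read 'd'  n2⇒n1 (via fail)
[33] read 'b'  n1⇒n8 (via fail)
[34] read 'a'  n8⇒n9  ** P4@[34:34]
[35] read 'd'  n9⇒n10
[36] read 'b'  n10⇒n11  ** P2@[33:36]
[37] read 'e'  n11⇒n12 (via fail)
[38] read 'b'  n12⇒n8 (via fail)
[39] read 'a'  n8⇒n9  ** P4@[39:39]
[40] read 'a'  n9⇒n18 (via fail)  ** P4@[40:40]
[41] read 'e'  n18⇒n12 (via fail)
[42] read 'c'  n12⇒n19 (via fail)
[43] read 'a'  n19⇒n18 (via fail)  ** P4@[43:43]
[44] read 'e'  n18⇒n12 (via fail)
[45] read 'a'  n12⇒n18 (via fail)  ** P4@[45:45]
[46] read 'd'  n18⇒n1 (via fail)
[47] read 'd'  n1⇒n6
[48] read 'a'  n6⇒n7  ** P1@[46:48],P4@[48:48],P6@[47:48]
[49] read 'd'  n7⇒n1 (via fail)
[50] read 'b'  n1⇒n8 (via fail)
[51] read 'a'  n8⇒n9  ** P4@[51:51]
[52] read 'd'  n9⇒n10
[53] read 'b'  n10⇒n11  ** P2@[50:53]
[54] read 'a'  n11⇒n9 (via fail)  ** P4@[54:54]
[55] read 'b'  n9⇒n8 (via fail)
[56] read 'c'  n8⇒n19 (via fail)
[57] read 'a'  n19⇒n18 (via fail)  ** P4@[57:57]
[58] read 'a'  n18⇒n18 (via fail)  ** P4@[58:58]
[59] read 'd'  n18⇒n1 (via fail)
[60] read 'a'  n1⇒n2  ** P4@[60:60],P6@[59:60]
[61] read 'e'  n2⇒n3
[62] read 'e'  n3⇒n4
[63] read 'd'  n4⇒n5  ** P0@[59:63]
[64] read 'c'  n5⇒n14 (via fail)
[65] read 'c'  n14⇒n19 (via fail)
[66] read 'e'  n19⇒n12 (via fail)
[67] read 'c'  n12⇒n19 (via fail)
[68] read 'b'  n19⇒n20  ** P5@[67:68]
[69] read 'd'  n20⇒n1 (via fail)
[70] read 'a'  n1⇒n2  ** P4@[70:70],P6@[69:70]
[71] read 'e'  n2⇒n3
[72] read 'e'  n3⇒n4
[73] read 'd'  n4⇒n5  ** P0@[69:73]
[74] read 'd'  n5⇒n6 (via fail)
[75] read 'a'  n6⇒n7  ** P1@[73:75],P4@[75:75],P6@[74:75]
[76] read 'e'  n7⇒n3 (via fail)
[77] read 'e'  n3⇒n4
[78] read 'd'  n4⇒n5  ** P0@[74:78]

Result: [[0,4],[3,4],[5,2],[8,4],[8,6],[14,1],[14,4],[14,6],[15,4],[17,4],[17,6],[20,0],[25,4],[27,3],[29,5],[31,4],[31,6],[34,4],[36,2],[39,4],[40,4],[43,4],[45,4],[48,1],[48,4],[48,6],[51,4],[53,2],[54,4],[57,4],[58,4],[60,4],[60,6],[63,0],[68,5],[70,4],[70,6],[73,0],[75,1],[75,4],[75,6],[78,0]]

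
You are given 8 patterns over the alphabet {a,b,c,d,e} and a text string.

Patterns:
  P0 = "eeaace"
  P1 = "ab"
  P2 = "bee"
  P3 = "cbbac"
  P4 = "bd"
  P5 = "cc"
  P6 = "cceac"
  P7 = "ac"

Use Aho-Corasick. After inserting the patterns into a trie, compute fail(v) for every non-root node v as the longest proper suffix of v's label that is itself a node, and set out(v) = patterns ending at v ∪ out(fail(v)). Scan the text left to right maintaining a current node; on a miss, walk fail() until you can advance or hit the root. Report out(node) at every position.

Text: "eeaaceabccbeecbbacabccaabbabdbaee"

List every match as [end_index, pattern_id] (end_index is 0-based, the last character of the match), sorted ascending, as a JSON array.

Construct AC machine:
Trie (insert patterns):
  n0 'ε': a→7 b→9 c→12 e→1
  n1 'e': e→2
  n2 'ee': a→3
  n3 'eea': a→4
  n4 'eeaa': c→5
  n5 'eeaac': e→6
  n6 'eeaace': ·  [P0 ends]
  n7 'a': b→8 c→22
  n8 'ab': ·  [P1 ends]
  n9 'b': d→17 e→10
  n10 'be': e→11
  n11 'bee': ·  [P2 ends]
  n12 'c': b→13 c→18
  n13 'cb': b→14
  n14 'cbb': a→15
  n15 'cbba': c→16
  n16 'cbbac': ·  [P3 ends]
  n17 'bd': ·  [P4 ends]
  n18 'cc': e→19  [P5 ends]
  n19 'cce': a→20
  n20 'ccea': c→21
  n21 'cceac': ·  [P6 ends]
  n22 'ac': ·  [P7 ends]

BFS fail/out derivation:
  fail(1) 'e': from fail(0)=0 chase 'e': 0 ⇒ 0;  out=∅∪out(0)=∅
  fail(7) 'a': from fail(0)=0 chase 'a': 0 ⇒ 0;  out=∅∪out(0)=∅
  fail(9) 'b': from fail(0)=0 chase 'b': 0 ⇒ 0;  out=∅∪out(0)=∅
  fail(12) 'c': from fail(0)=0 chase 'c': 0 ⇒ 0;  out=∅∪out(0)=∅
  fail(2) 'ee': from fail(1)=0 chase 'e': 0 ⇒ 1;  out=∅∪out(1)=∅
  fail(8) 'ab': from fail(7)=0 chase 'b': 0 ⇒ 9;  out={1}∪out(9)={1}
  fail(10) 'be': from fail(9)=0 chase 'e': 0 ⇒ 1;  out=∅∪out(1)=∅
  fail(13) 'cb': from fail(12)=0 chase 'b': 0 ⇒ 9;  out=∅∪out(9)=∅
  fail(17) 'bd': from fail(9)=0 chase 'd': 0 ⇒ 0;  out={4}∪out(0)={4}
  fail(18) 'cc': from fail(12)=0 chase 'c': 0 ⇒ 12;  out={5}∪out(12)={5}
  fail(22) 'ac': from fail(7)=0 chase 'c': 0 ⇒ 12;  out={7}∪out(12)={7}
  fail(3) 'eea': from fail(2)=1 chase 'a': 1→0 ⇒ 7;  out=∅∪out(7)=∅
  fail(11) 'bee': from fail(10)=1 chase 'e': 1 ⇒ 2;  out={2}∪out(2)={2}
  fail(14) 'cbb': from fail(13)=9 chase 'b': 9→0 ⇒ 9;  out=∅∪out(9)=∅
  fail(19) 'cce': from fail(18)=12 chase 'e': 12→0 ⇒ 1;  out=∅∪out(1)=∅
  fail(4) 'eeaa': from fail(3)=7 chase 'a': 7→0 ⇒ 7;  out=∅∪out(7)=∅
  fail(15) 'cbba': from fail(14)=9 chase 'a': 9→0 ⇒ 7;  out=∅∪out(7)=∅
  fail(20) 'ccea': from fail(19)=1 chase 'a': 1→0 ⇒ 7;  out=∅∪out(7)=∅
  fail(5) 'eeaac': from fail(4)=7 chase 'c': 7 ⇒ 22;  out=∅∪out(22)={7}
  fail(16) 'cbbac': from fail(15)=7 chase 'c': 7 ⇒ 22;  out={3}∪out(22)={3,7}
  fail(21) 'cceac': from fail(20)=7 chase 'c': 7 ⇒ 22;  out={6}∪out(22)={6,7}
  fail(6) 'eeaace': from fail(5)=22 chase 'e': 22→12→0 ⇒ 1;  out={0}∪out(1)={0}

Run:
i=0 'e': node 0→1
i=1 'e': node 1→2
i=2 'a': node 2→3
i=3 'a': node 3→4
i=4 'c': node 4→5  emit P7@[3:4]
i=5 'e': node 5→6  emit P0@[0:5]
i=6 'a': node 6→7 (fail-walked)
i=7 'b': node 7→8  emit P1@[6:7]
i=8 'c': node 8→12 (fail-walked)
i=9 'c': node 12→18  emit P5@[8:9]
i=10 'b': node 18→13 (fail-walked)
i=11 'e': node 13→10 (fail-walked)
i=12 'e': node 10→11  emit P2@[10:12]
i=13 'c': node 11→12 (fail-walked)
i=14 'b': node 12→13
i=15 'b': node 13→14
i=16 'a': node 14→15
i=17 'c': node 15→16  emit P3@[13:17],P7@[16:17]
i=18 'a': node 16→7 (fail-walked)
i=19 'b': node 7→8  emit P1@[18:19]
i=20 'c': node 8→12 (fail-walked)
i=21 'c': node 12→18  emit P5@[20:21]
i=22 'a': node 18→7 (fail-walked)
i=23 'a': node 7→7 (fail-walked)
i=24 'b': node 7→8  emit P1@[23:24]
i=25 'b': node 8→9 (fail-walked)
i=26 'a': node 9→7 (fail-walked)
i=27 'b': node 7→8  emit P1@[26:27]
i=28 'd': node 8→17 (fail-walked)  emit P4@[27:28]
i=29 'b': node 17→9 (fail-walked)
i=30 'a': node 9→7 (fail-walked)
i=31 'e': node 7→1 (fail-walked)
i=32 'e': node 1→2

All matches (sorted): [[4,7],[5,0],[7,1],[9,5],[12,2],[17,3],[17,7],[19,1],[21,5],[24,1],[27,1],[28,4]]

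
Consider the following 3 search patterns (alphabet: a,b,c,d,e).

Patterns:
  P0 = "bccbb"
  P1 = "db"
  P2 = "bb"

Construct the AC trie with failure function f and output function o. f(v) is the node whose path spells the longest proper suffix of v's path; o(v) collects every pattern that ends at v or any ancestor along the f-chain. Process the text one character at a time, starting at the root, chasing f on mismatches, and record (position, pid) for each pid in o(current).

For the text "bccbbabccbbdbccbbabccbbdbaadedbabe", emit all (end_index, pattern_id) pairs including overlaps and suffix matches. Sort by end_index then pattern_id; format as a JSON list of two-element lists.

Build automaton:
Trie (insert patterns):
  n0 'ε': b→1 d→6
  n1 'b': b→8 c→2
  n2 'bc': c→3
  n3 'bcc': b→4
  n4 'bccb': b→5
  n5 'bccbb': ·  ←P0
  n6 'd': b→7
  n7 'db': ·  ←P1
  n8 'bb': ·  ←P2

BFS fail/out derivation:
  n1('b'): parent n0 fail=0; on 'b' 0 → fail=0;  out ∅∪∅=∅
  n6('d'): parent n0 fail=0; on 'd' 0 → fail=0;  out ∅∪∅=∅
  n2('bc'): parent n1 fail=0; on 'c' 0 → fail=0;  out ∅∪∅=∅
  n7('db'): parent n6 fail=0; on 'b' 0 → fail=1;  out {1}∪∅={1}
  n8('bb'): parent n1 fail=0; on 'b' 0 → fail=1;  out {2}∪∅={2}
  n3('bcc'): parent n2 fail=0; on 'c' 0 → fail=0;  out ∅∪∅=∅
  n4('bccb'): parent n3 fail=0; on 'b' 0 → fail=1;  out ∅∪∅=∅
  n5('bccbb'): parent n4 fail=1; on 'b' 1 → fail=8;  out {0}∪{2}={0,2}

Run:
i=0 'b': node 0→1
i=1 'c': node 1→2
i=2 'c': node 2→3
i=3 'b': node 3→4
i=4 'b': node 4→5  ** P0@[0:4],P2@[3:4]
i=5 'a': node 5→0 (fail-walked)
i=6 'b': node 0→1
i=7 'c': node 1→2
i=8 'c': node 2→3
i=9 'b': node 3→4
i=10 'b': node 4→5  ** P0@[6:10],P2@[9:10]
i=11 'd': node 5→6 (fail-walked)
i=12 'b': node 6→7  ** P1@[11:12]
i=13 'c': node 7→2 (fail-walked)
i=14 'c': node 2→3
i=15 'b': node 3→4
i=16 'b': node 4→5  ** P0@[12:16],P2@[15:16]
i=17 'a': node 5→0 (fail-walked)
i=18 'b': node 0→1
i=19 'c': node 1→2
i=20 'c': node 2→3
i=21 'b': node 3→4
i=22 'b': node 4→5  ** P0@[18:22],P2@[21:22]
i=23 'd': node 5→6 (fail-walked)
i=24 'b': node 6→7  ** P1@[23:24]
i=25 'a': node 7→0 (fail-walked)
i=26 'a': node 0→0
i=27 'd': node 0→6
i=28 'e': node 6→0 (fail-walked)
i=29 'd': node 0→6
i=30 'b': node 6→7  ** P1@[29:30]
i=31 'a': node 7→0 (fail-walked)
i=32 'b': node 0→1
i=33 'e': node 1→0 (fail-walked)

All matches (sorted): [[4,0],[4,2],[10,0],[10,2],[12,1],[16,0],[16,2],[22,0],[22,2],[24,1],[30,1]]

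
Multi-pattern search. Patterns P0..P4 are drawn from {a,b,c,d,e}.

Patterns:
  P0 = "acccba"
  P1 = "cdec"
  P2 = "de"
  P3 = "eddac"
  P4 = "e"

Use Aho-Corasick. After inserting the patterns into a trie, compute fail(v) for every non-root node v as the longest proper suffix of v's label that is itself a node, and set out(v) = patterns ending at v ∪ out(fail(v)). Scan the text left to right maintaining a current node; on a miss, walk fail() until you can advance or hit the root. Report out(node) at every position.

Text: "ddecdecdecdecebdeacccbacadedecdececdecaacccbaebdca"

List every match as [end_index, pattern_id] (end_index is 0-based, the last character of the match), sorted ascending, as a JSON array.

Build:
Trie nodes:
  n0 'ε': a→1 c→7 d→11 e→13
  n1 'a': c→2
  n2 'ac': c→3
  n3 'acc': c→4
  n4 'accc': b→5
  n5 'acccb': a→6
  n6 'acccba': ·  [P0 ends]
  n7 'c': d→8
  n8 'cd': e→9
  n9 'cde': c→10
  n10 'cdec': ·  [P1 ends]
  n11 'd': e→12
  n12 'de': ·  [P2 ends]
  n13 'e': d→14  [P4 ends]
  n14 'ed': d→15
  n15 'edd': a→16
  n16 'edda': c→17
  n17 'eddac': ·  [P3 ends]

BFS fail/out derivation:
  fail(1) 'a': from fail(0)=0 chase 'a': 0 ⇒ 0;  out=∅∪out(0)=∅
  fail(7) 'c': from fail(0)=0 chase 'c': 0 ⇒ 0;  out=∅∪out(0)=∅
  fail(11) 'd': from fail(0)=0 chase 'd': 0 ⇒ 0;  out=∅∪out(0)=∅
  fail(13) 'e': from fail(0)=0 chase 'e': 0 ⇒ 0;  out={4}∪out(0)={4}
  fail(2) 'ac': from fail(1)=0 chase 'c': 0 ⇒ 7;  out=∅∪out(7)=∅
  fail(8) 'cd': from fail(7)=0 chase 'd': 0 ⇒ 11;  out=∅∪out(11)=∅
  fail(12) 'de': from fail(11)=0 chase 'e': 0 ⇒ 13;  out={2}∪out(13)={2,4}
  fail(14) 'ed': from fail(13)=0 chase 'd': 0 ⇒ 11;  out=∅∪out(11)=∅
  fail(3) 'acc': from fail(2)=7 chase 'c': 7→0 ⇒ 7;  out=∅∪out(7)=∅
  fail(9) 'cde': from fail(8)=11 chase 'e': 11 ⇒ 12;  out=∅∪out(12)={2,4}
  fail(15) 'edd': from fail(14)=11 chase 'd': 11→0 ⇒ 11;  out=∅∪out(11)=∅
  fail(4) 'accc': from fail(3)=7 chase 'c': 7→0 ⇒ 7;  out=∅∪out(7)=∅
  fail(10) 'cdec': from fail(9)=12 chase 'c': 12→13→0 ⇒ 7;  out={1}∪out(7)={1}
  fail(16) 'edda': from fail(15)=11 chase 'a': 11→0 ⇒ 1;  out=∅∪out(1)=∅
  fail(5) 'acccb': from fail(4)=7 chase 'b': 7→0 ⇒ 0;  out=∅∪out(0)=∅
  fail(17) 'eddac': from fail(16)=1 chase 'c': 1 ⇒ 2;  out={3}∪out(2)={3}
  fail(6) 'acccba': from fail(5)=0 chase 'a': 0 ⇒ 1;  out={0}∪out(1)={0}

Run:
[0] read 'd'  n0⇒n11
[1] read 'd'  n11⇒n11 (fail-walked)
[2] read 'e'  n11⇒n12  → match P2@[1:2],P4@[2:2]
[3] read 'c'  n12⇒n7 (fail-walked)
[4] read 'd'  n7⇒n8
[5] read 'e'  n8⇒n9  → match P2@[4:5],P4@[5:5]
[6] read 'c'  n9⇒n10  → match P1@[3:6]
[7] read 'd'  n10⇒n8 (fail-walked)
[8] read 'e'  n8⇒n9  → match P2@[7:8],P4@[8:8]
[9] read 'c'  n9⇒n10  → match P1@[6:9]
[10] read 'd'  n10⇒n8 (fail-walked)
[11] read 'e'  n8⇒n9  → match P2@[10:11],P4@[11:11]
[12] read 'c'  n9⇒n10  → match P1@[9:12]
[13] read 'e'  n10⇒n13 (fail-walked)  → match P4@[13:13]
[14] read 'b'  n13⇒n0 (fail-walked)
[15] read 'd'  n0⇒n11
[16] read 'e'  n11⇒n12  → match P2@[15:16],P4@[16:16]
[17] read 'a'  n12⇒n1 (fail-walked)
[18] read 'c'  n1⇒n2
[19] read 'c'  n2⇒n3
[20] read 'c'  n3⇒n4
[21] read 'b'  n4⇒n5
[22] read 'a'  n5⇒n6  → match P0@[17:22]
[23] read 'c'  n6⇒n2 (fail-walked)
[24] read 'a'  n2⇒n1 (fail-walked)
[25] read 'd'  n1⇒n11 (fail-walked)
[26] read 'e'  n11⇒n12  → match P2@[25:26],P4@[26:26]
[27] read 'd'  n12⇒n14 (fail-walked)
[28] read 'e'  n14⇒n12 (fail-walked)  → match P2@[27:28],P4@[28:28]
[29] read 'c'  n12⇒n7 (fail-walked)
[30] read 'd'  n7⇒n8
[31] read 'e'  n8⇒n9  → match P2@[30:31],P4@[31:31]
[32] read 'c'  n9⇒n10  → match P1@[29:32]
[33] read 'e'  n10⇒n13 (fail-walked)  → match P4@[33:33]
[34] read 'c'  n13⇒n7 (fail-walked)
[35] read 'd'  n7⇒n8
[36] read 'e'  n8⇒n9  → match P2@[35:36],P4@[36:36]
[37] read 'c'  n9⇒n10  → match P1@[34:37]
[38] read 'a'  n10⇒n1 (fail-walked)
[39] read 'a'  n1⇒n1 (fail-walked)
[40] read 'c'  n1⇒n2
[41] read 'c'  n2⇒n3
[42] read 'c'  n3⇒n4
[43] read 'b'  n4⇒n5
[44] read 'a'  n5⇒n6  → match P0@[39:44]
[45] read 'e'  n6⇒n13 (fail-walked)  → match P4@[45:45]
[46] read 'b'  n13⇒n0 (fail-walked)
[47] read 'd'  n0⇒n11
[48] read 'c'  n11⇒n7 (fail-walked)
[49] read 'a'  n7⇒n1 (fail-walked)

All matches (sorted): [[2,2],[2,4],[5,2],[5,4],[6,1],[8,2],[8,4],[9,1],[11,2],[11,4],[12,1],[13,4],[16,2],[16,4],[22,0],[26,2],[26,4],[28,2],[28,4],[31,2],[31,4],[32,1],[33,4],[36,2],[36,4],[37,1],[44,0],[45,4]]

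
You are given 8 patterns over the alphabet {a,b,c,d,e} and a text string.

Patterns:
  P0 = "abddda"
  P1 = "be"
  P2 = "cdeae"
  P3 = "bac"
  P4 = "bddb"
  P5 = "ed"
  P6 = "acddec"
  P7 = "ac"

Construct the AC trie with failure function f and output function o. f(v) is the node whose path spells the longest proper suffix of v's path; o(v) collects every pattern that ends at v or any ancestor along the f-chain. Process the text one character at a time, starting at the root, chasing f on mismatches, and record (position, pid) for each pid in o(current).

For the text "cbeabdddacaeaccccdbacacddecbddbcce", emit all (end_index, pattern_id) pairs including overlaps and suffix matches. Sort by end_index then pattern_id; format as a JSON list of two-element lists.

Build automaton:
Trie nodes:
  0='ε' goto a→1 b→7 c→9 e→19
  1='a' goto b→2 c→21
  2='ab' goto d→3
  3='abd' goto d→4
  4='abdd' goto d→5
  5='abddd' goto a→6
  6='abddda' goto ·  [P0 ends]
  7='b' goto a→14 d→16 e→8
  8='be' goto ·  [P1 ends]
  9='c' goto d→10
  10='cd' goto e→11
  11='cde' goto a→12
  12='cdea' goto e→13
  13='cdeae' goto ·  [P2 ends]
  14='ba' goto c→15
  15='bac' goto ·  [P3 ends]
  16='bd' goto d→17
  17='bdd' goto b→18
  18='bddb' goto ·  [P4 ends]
  19='e' goto d→20
  20='ed' goto ·  [P5 ends]
  21='ac' goto d→22  [P7 ends]
  22='acd' goto d→23
  23='acdd' goto e→24
  24='acdde' goto c→25
  25='acddec' goto ·  [P6 ends]

BFS fail/out derivation:
  fail(1) 'a': from fail(0)=0 chase 'a': 0 ⇒ 0;  out=∅∪out(0)=∅
  fail(7) 'b': from fail(0)=0 chase 'b': 0 ⇒ 0;  out=∅∪out(0)=∅
  fail(9) 'c': from fail(0)=0 chase 'c': 0 ⇒ 0;  out=∅∪out(0)=∅
  fail(19) 'e': from fail(0)=0 chase 'e': 0 ⇒ 0;  out=∅∪out(0)=∅
  fail(2) 'ab': from fail(1)=0 chase 'b': 0 ⇒ 7;  out=∅∪out(7)=∅
  fail(8) 'be': from fail(7)=0 chase 'e': 0 ⇒ 19;  out={1}∪out(19)={1}
  fail(10) 'cd': from fail(9)=0 chase 'd': 0 ⇒ 0;  out=∅∪out(0)=∅
  fail(14) 'ba': from fail(7)=0 chase 'a': 0 ⇒ 1;  out=∅∪out(1)=∅
  fail(16) 'bd': from fail(7)=0 chase 'd': 0 ⇒ 0;  out=∅∪out(0)=∅
  fail(20) 'ed': from fail(19)=0 chase 'd': 0 ⇒ 0;  out={5}∪out(0)={5}
  fail(21) 'ac': from fail(1)=0 chase 'c': 0 ⇒ 9;  out={7}∪out(9)={7}
  fail(3) 'abd': from fail(2)=7 chase 'd': 7 ⇒ 16;  out=∅∪out(16)=∅
  fail(11) 'cde': from fail(10)=0 chase 'e': 0 ⇒ 19;  out=∅∪out(19)=∅
  fail(15) 'bac': from fail(14)=1 chase 'c': 1 ⇒ 21;  out={3}∪out(21)={3,7}
  fail(17) 'bdd': from fail(16)=0 chase 'd': 0 ⇒ 0;  out=∅∪out(0)=∅
  fail(22) 'acd': from fail(21)=9 chase 'd': 9 ⇒ 10;  out=∅∪out(10)=∅
  fail(4) 'abdd': from fail(3)=16 chase 'd': 16 ⇒ 17;  out=∅∪out(17)=∅
  fail(12) 'cdea': from fail(11)=19 chase 'a': 19→0 ⇒ 1;  out=∅∪out(1)=∅
  fail(18) 'bddb': from fail(17)=0 chase 'b': 0 ⇒ 7;  out={4}∪out(7)={4}
  fail(23) 'acdd': from fail(22)=10 chase 'd': 10→0 ⇒ 0;  out=∅∪out(0)=∅
  fail(5) 'abddd': from fail(4)=17 chase 'd': 17→0 ⇒ 0;  out=∅∪out(0)=∅
  fail(13) 'cdeae': from fail(12)=1 chase 'e': 1→0 ⇒ 19;  out={2}∪out(19)={2}
  fail(24) 'acdde': from fail(23)=0 chase 'e': 0 ⇒ 19;  out=∅∪out(19)=∅
  fail(6) 'abddda': from fail(5)=0 chase 'a': 0 ⇒ 1;  out={0}∪out(1)={0}
  fail(25) 'acddec': from fail(24)=19 chase 'c': 19→0 ⇒ 9;  out={6}∪out(9)={6}

Text stream:
i=0 'c': node 0→9
i=1 'b': node 9→7 (fail-walked)
i=2 'e': node 7→8  → match P1@[1:2]
i=3 'a': node 8→1 (fail-walked)
i=4 'b': node 1→2
i=5 'd': node 2→3
i=6 'd': node 3→4
i=7 'd': node 4→5
i=8 'a': node 5→6  → match P0@[3:8]
i=9 'c': node 6→21 (fail-walked)  → match P7@[8:9]
i=10 'a': node 21→1 (fail-walked)
i=11 'e': node 1→19 (fail-walked)
i=12 'a': node 19→1 (fail-walked)
i=13 'c': node 1→21  → match P7@[12:13]
i=14 'c': node 21→9 (fail-walked)
i=15 'c': node 9→9 (fail-walked)
i=16 'c': node 9→9 (fail-walked)
i=17 'd': node 9→10
i=18 'b': node 10→7 (fail-walked)
i=19 'a': node 7→14
i=20 'c': node 14→15  → match P3@[18:20],P7@[19:20]
i=21 'a': node 15→1 (fail-walked)
i=22 'c': node 1→21  → match P7@[21:22]
i=23 'd': node 21→22
i=24 'd': node 22→23
i=25 'e': node 23→24
i=26 'c': node 24→25  → match P6@[21:26]
i=27 'b': node 25→7 (fail-walked)
i=28 'd': node 7→16
i=29 'd': node 16→17
i=30 'b': node 17→18  → match P4@[27:30]
i=31 'c': node 18→9 (fail-walked)
i=32 'c': node 9→9 (fail-walked)
i=33 'e': node 9→19 (fail-walked)

Matches: [[2,1],[8,0],[9,7],[13,7],[20,3],[20,7],[22,7],[26,6],[30,4]]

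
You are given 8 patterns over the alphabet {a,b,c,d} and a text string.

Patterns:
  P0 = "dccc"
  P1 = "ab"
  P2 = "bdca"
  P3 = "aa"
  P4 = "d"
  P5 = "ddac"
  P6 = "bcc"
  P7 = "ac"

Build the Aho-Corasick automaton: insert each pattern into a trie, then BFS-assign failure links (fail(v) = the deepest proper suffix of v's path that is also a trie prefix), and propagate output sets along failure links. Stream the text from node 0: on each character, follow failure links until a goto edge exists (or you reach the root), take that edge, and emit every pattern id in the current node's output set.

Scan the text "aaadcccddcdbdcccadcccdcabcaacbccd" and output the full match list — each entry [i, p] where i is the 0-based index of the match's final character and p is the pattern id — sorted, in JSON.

Build automaton:
Trie nodes:
  0='ε' goto a→5 b→7 d→1
  1='d' goto c→2 d→12  [P4 ends]
  2='dc' goto c→3
  3='dcc' goto c→4
  4='dccc' goto ·  [P0 ends]
  5='a' goto a→11 b→6 c→17
  6='ab' goto ·  [P1 ends]
  7='b' goto c→15 d→8
  8='bd' goto c→9
  9='bdc' goto a→10
  10='bdca' goto ·  [P2 ends]
  11='aa' goto ·  [P3 ends]
  12='dd' goto a→13
  13='dda' goto c→14
  14='ddac' goto ·  [P5 ends]
  15='bc' goto c→16
  16='bcc' goto ·  [P6 ends]
  17='ac' goto ·  [P7 ends]

BFS fail/out derivation:
  n1('d'): parent n0 fail=0; on 'd' 0 → fail=0;  out {4}∪∅={4}
  n5('a'): parent n0 fail=0; on 'a' 0 → fail=0;  out ∅∪∅=∅
  n7('b'): parent n0 fail=0; on 'b' 0 → fail=0;  out ∅∪∅=∅
  n2('dc'): parent n1 fail=0; on 'c' 0 → fail=0;  out ∅∪∅=∅
  n6('ab'): parent n5 fail=0; on 'b' 0 → fail=7;  out {1}∪∅={1}
  n8('bd'): parent n7 fail=0; on 'd' 0 → fail=1;  out ∅∪{4}={4}
  n11('aa'): parent n5 fail=0; on 'a' 0 → fail=5;  out {3}∪∅={3}
  n12('dd'): parent n1 fail=0; on 'd' 0 → fail=1;  out ∅∪{4}={4}
  n15('bc'): parent n7 fail=0; on 'c' 0 → fail=0;  out ∅∪∅=∅
  n17('ac'): parent n5 fail=0; on 'c' 0 → fail=0;  out {7}∪∅={7}
  n3('dcc'): parent n2 fail=0; on 'c' 0 → fail=0;  out ∅∪∅=∅
  n9('bdc'): parent n8 fail=1; on 'c' 1 → fail=2;  out ∅∪∅=∅
  n13('dda'): parent n12 fail=1; on 'a' 1→0 → fail=5;  out ∅∪∅=∅
  n16('bcc'): parent n15 fail=0; on 'c' 0 → fail=0;  out {6}∪∅={6}
  n4('dccc'): parent n3 fail=0; on 'c' 0 → fail=0;  out {0}∪∅={0}
  n10('bdca'): parent n9 fail=2; on 'a' 2→0 → fail=5;  out {2}∪∅={2}
  n14('ddac'): parent n13 fail=5; on 'c' 5 → fail=17;  out {5}∪{7}={5,7}

Scan:
i=0 'a': node 0→5
i=1 'a': node 5→11  → match P3@[0:1]
i=2 'a': node 11→11 (via fail)  → match P3@[1:2]
i=3 'd': node 11→1 (via fail)  → match P4@[3:3]
i=4 'c': node 1→2
i=5 'c': node 2→3
i=6 'c': node 3→4  → match P0@[3:6]
i=7 'd': node 4→1 (via fail)  → match P4@[7:7]
i=8 'd': node 1→12  → match P4@[8:8]
i=9 'c': node 12→2 (via fail)
i=10 'd': node 2→1 (via fail)  → match P4@[10:10]
i=11 'b': node 1→7 (via fail)
i=12 'd': node 7→8  → match P4@[12:12]
i=13 'c': node 8→9
i=14 'c': node 9→3 (via fail)
i=15 'c': node 3→4  → match P0@[12:15]
i=16 'a': node 4→5 (via fail)
i=17 'd': node 5→1 (via fail)  → match P4@[17:17]
i=18 'c': node 1→2
i=19 'c': node 2→3
i=20 'c': node 3→4  → match P0@[17:20]
i=21 'd': node 4→1 (via fail)  → match P4@[21:21]
i=22 'c': node 1→2
i=23 'a': node 2→5 (via fail)
i=24 'b': node 5→6  → match P1@[23:24]
i=25 'c': node 6→15 (via fail)
i=26 'a': node 15→5 (via fail)
i=27 'a': node 5→11  → match P3@[26:27]
i=28 'c': node 11→17 (via fail)  → match P7@[27:28]
i=29 'b': node 17→7 (via fail)
i=30 'c': node 7→15
i=31 'c': node 15→16  → match P6@[29:31]
i=32 'd': node 16→1 (via fail)  → match P4@[32:32]

Result: [[1,3],[2,3],[3,4],[6,0],[7,4],[8,4],[10,4],[12,4],[15,0],[17,4],[20,0],[21,4],[24,1],[27,3],[28,7],[31,6],[32,4]]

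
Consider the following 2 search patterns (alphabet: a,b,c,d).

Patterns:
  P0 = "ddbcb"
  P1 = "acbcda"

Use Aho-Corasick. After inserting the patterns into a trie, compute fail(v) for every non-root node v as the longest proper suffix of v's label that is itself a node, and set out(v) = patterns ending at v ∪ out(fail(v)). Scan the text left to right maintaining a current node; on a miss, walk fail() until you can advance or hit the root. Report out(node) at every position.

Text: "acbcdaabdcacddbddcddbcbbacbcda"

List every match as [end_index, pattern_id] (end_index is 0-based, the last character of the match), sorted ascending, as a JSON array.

Build:
Trie nodes:
  0='ε' goto a→6 d→1
  1='d' goto d→2
  2='dd' goto b→3
  3='ddb' goto c→4
  4='ddbc' goto b→5
  5='ddbcb' goto ·  ←P0
  6='a' goto c→7
  7='ac' goto b→8
  8='acb' goto c→9
  9='acbc' goto d→10
  10='acbcd' goto a→11
  11='acbcda' goto ·  ←P1

Failure links (BFS by depth):
  fail(1) 'd': from fail(0)=0 chase 'd': 0 ⇒ 0;  out=∅∪out(0)=∅
  fail(6) 'a': from fail(0)=0 chase 'a': 0 ⇒ 0;  out=∅∪out(0)=∅
  fail(2) 'dd': from fail(1)=0 chase 'd': 0 ⇒ 1;  out=∅∪out(1)=∅
  fail(7) 'ac': from fail(6)=0 chase 'c': 0 ⇒ 0;  out=∅∪out(0)=∅
  fail(3) 'ddb': from fail(2)=1 chase 'b': 1→0 ⇒ 0;  out=∅∪out(0)=∅
  fail(8) 'acb': from fail(7)=0 chase 'b': 0 ⇒ 0;  out=∅∪out(0)=∅
  fail(4) 'ddbc': from fail(3)=0 chase 'c': 0 ⇒ 0;  out=∅∪out(0)=∅
  fail(9) 'acbc': from fail(8)=0 chase 'c': 0 ⇒ 0;  out=∅∪out(0)=∅
  fail(5) 'ddbcb': from fail(4)=0 chase 'b': 0 ⇒ 0;  out={0}∪out(0)={0}
  fail(10) 'acbcd': from fail(9)=0 chase 'd': 0 ⇒ 1;  out=∅∪out(1)=∅
  fail(11) 'acbcda': from fail(10)=1 chase 'a': 1→0 ⇒ 6;  out={1}∪out(6)={1}

Scan:
[0] read 'a'  n0⇒n6
[1] read 'c'  n6⇒n7
[2] read 'b'  n7⇒n8
[3] read 'c'  n8⇒n9
[4] read 'd'  n9⇒n10
[5] read 'a'  n10⇒n11  ** P1@[0:5]
[6] read 'a'  n11⇒n6 (via fail)
[7] read 'b'  n6⇒n0 (via fail)
[8] read 'd'  n0⇒n1
[9] read 'c'  n1⇒n0 (via fail)
[10] read 'a'  n0⇒n6
[11] read 'c'  n6⇒n7
[12] read 'd'  n7⇒n1 (via fail)
[13] read 'd'  n1⇒n2
[14] read 'b'  n2⇒n3
[15] read 'd'  n3⇒n1 (via fail)
[16] read 'd'  n1⇒n2
[17] read 'c'  n2⇒n0 (via fail)
[18] read 'd'  n0⇒n1
[19] read 'd'  n1⇒n2
[20] read 'b'  n2⇒n3
[21] read 'c'  n3⇒n4
[22] read 'b'  n4⇒n5  ** P0@[18:22]
[23] read 'b'  n5⇒n0 (via fail)
[24] read 'a'  n0⇒n6
[25] read 'c'  n6⇒n7
[26] read 'b'  n7⇒n8
[27] read 'c'  n8⇒n9
[28] read 'd'  n9⇒n10
[29] read 'a'  n10⇒n11  ** P1@[24:29]

All matches (sorted): [[5,1],[22,0],[29,1]]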